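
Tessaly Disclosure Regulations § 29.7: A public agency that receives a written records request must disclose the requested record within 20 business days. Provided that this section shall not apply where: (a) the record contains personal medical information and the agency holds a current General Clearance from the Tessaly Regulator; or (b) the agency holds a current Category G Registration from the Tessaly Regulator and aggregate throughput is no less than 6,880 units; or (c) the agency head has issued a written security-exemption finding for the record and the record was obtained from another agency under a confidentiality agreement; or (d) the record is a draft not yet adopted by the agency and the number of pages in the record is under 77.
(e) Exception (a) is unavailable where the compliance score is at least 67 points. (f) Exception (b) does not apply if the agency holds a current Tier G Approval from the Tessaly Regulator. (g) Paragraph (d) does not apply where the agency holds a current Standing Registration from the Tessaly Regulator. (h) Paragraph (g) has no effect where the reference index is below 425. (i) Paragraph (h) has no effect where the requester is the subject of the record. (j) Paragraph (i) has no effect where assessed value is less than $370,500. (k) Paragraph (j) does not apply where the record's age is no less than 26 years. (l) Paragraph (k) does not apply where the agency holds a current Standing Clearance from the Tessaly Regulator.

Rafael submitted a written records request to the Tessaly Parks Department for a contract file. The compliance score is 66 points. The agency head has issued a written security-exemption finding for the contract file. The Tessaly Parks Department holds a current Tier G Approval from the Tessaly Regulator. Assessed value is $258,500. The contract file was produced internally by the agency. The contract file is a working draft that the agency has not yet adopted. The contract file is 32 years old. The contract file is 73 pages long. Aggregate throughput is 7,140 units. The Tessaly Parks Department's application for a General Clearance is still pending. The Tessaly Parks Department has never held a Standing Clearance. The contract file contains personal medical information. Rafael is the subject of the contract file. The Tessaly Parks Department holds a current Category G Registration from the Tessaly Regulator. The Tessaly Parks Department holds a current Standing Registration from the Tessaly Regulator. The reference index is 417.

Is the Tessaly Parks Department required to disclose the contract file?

Exception (a) requires that the agency holds a current General Clearance from the Tessaly Regulator; but there is no General Clearance in force, so (a) is unavailable.
All of (b)'s requirements are met (a current Category G Registration is held; aggregate throughput is 7,140 units, meeting the 6,880 units threshold). Turning to paragraph (f): (f) operates against (b): a current Tier G Approval is held. So (b) is unavailable.
Exception (c) does not apply: the contract file was produced internally.
Exception (d)'s conditions are all satisfied: the contract file is an unadopted draft; the number of pages in the record is 73, under the 77 limit. But: (g) operates — a current Standing Registration is held. (h) applies (the reference index is 417, below the 425 limit), but is itself disapplied by (i): (i) operates against (h): Rafael is the subject of the contract file. (j) would limit (i) — assessed value is $258,500, less than the $370,500 limit — but (k) sets (j) aside: (k) is triggered — the record's age is 32 years, meeting the 26 years threshold. (l), which would lift (k), is not triggered — there is no Standing Clearance in force. (d) is therefore removed.
Every exception is unavailable, so the rule governs.

Yes — the Tessaly Parks Department must disclose the contract file.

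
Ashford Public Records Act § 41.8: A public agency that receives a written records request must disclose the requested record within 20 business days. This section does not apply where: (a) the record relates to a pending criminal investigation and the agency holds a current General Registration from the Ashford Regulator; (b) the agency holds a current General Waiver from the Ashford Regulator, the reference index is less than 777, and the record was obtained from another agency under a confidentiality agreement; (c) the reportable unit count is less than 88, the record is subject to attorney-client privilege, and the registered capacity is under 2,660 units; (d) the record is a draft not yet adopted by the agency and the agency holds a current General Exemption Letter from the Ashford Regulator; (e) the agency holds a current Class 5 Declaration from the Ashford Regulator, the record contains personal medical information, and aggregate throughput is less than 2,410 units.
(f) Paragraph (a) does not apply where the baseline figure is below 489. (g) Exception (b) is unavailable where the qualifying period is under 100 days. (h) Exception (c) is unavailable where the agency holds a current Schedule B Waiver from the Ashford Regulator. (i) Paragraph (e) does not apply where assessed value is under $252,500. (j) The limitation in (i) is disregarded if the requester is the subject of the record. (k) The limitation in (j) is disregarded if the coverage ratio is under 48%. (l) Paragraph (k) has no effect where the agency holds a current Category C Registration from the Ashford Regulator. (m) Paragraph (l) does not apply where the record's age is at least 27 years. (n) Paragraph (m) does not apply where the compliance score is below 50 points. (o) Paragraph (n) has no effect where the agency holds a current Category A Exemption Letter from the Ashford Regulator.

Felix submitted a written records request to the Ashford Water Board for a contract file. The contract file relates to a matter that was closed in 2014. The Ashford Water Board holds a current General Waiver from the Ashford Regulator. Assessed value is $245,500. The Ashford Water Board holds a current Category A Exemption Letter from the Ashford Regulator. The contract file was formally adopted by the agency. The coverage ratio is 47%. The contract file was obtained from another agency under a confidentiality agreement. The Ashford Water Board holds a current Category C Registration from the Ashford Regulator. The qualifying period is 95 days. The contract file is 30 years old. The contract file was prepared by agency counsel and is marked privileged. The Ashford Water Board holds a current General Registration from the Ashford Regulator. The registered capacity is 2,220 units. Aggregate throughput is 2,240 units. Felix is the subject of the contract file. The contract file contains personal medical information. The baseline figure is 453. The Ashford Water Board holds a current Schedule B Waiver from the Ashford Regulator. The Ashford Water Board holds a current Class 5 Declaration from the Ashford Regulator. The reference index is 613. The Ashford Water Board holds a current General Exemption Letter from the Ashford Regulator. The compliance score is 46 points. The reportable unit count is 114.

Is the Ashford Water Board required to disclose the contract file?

Exception (a) requires that the record relates to a pending criminal investigation; but the contract file relates to a closed matter, so (a) is unavailable.
Exception (b)'s conditions are all satisfied: a current General Waiver is held; the reference index is 613, less than the 777 limit; the contract file was obtained under a confidentiality agreement. However, paragraph (g) must be considered: (g) operates against (b): the qualifying period is 95 days, under the 100 days limit. So (b) is unavailable.
Exception (c) requires that the reportable unit count is less than 88; but the reportable unit count is 114, not less than 88, so (c) is unavailable.
Exception (d) does not apply: the contract file has been formally adopted.
All of (e)'s requirements are met (a current Class 5 Declaration is held; the contract file contains personal medical information; aggregate throughput is 2,240 units, less than the 2,410 units limit). Turning to paragraphs (i)–(o): (i) is triggered — assessed value is $245,500, under the $252,500 limit. (j) would limit (i) — Felix is the subject of the contract file — but (k) sets (j) aside: (k) operates against (j): the coverage ratio is 47%, under the 48% limit. (l) is triggered (a current Category C Registration is held), but yields to (m): (m) operates against (l): the record's age is 30 years, meeting the 27 years threshold. (n) applies (the compliance score is 46 points, below the 50 points limit), but is set aside by (o): (o) operates — a current Category A Exemption Letter is held. (e) is therefore removed.
No exception applies. The general rule governs.

Yes — the Ashford Water Board must disclose the contract file.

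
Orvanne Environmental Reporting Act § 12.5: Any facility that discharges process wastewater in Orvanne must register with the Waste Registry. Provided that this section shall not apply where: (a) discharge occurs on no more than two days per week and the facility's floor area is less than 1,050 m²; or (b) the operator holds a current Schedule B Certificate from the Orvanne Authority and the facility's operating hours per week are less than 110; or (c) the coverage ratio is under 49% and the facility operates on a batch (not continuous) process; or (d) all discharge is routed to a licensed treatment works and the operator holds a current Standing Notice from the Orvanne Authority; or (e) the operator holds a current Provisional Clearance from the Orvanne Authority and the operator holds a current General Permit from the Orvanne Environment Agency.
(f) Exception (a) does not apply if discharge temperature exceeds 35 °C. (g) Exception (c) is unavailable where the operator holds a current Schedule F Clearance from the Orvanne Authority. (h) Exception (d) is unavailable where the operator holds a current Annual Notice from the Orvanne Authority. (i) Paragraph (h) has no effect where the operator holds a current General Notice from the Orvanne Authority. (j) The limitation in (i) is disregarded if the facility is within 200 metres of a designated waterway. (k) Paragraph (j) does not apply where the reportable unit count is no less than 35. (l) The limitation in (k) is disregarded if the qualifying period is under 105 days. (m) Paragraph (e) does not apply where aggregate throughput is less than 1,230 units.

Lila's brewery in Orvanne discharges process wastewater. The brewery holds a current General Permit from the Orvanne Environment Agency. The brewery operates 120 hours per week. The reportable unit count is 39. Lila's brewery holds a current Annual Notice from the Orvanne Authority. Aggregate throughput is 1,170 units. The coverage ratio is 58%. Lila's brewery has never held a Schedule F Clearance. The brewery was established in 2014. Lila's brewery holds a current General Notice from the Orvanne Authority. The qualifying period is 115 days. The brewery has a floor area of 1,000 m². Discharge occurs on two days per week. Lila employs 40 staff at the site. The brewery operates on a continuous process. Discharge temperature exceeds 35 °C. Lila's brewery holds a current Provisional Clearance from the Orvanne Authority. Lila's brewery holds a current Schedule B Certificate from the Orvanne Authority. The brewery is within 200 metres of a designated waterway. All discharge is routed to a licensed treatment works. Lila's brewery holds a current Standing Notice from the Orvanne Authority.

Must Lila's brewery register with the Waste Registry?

Exception (a) is satisfied on its face — discharge occurs on no more than two days per week; the facility's floor area is 1,000 m², less than the 1,050 m² limit. But applying paragraph (f): (f) operates against (a): discharge temperature exceeds 35 °C. So (a) is unavailable.
Exception (b) requires that the facility's operating hours per week are less than 110; but the facility's operating hours per week are 120, not less than 110, so (b) is unavailable.
Exception (c) fails — the coverage ratio is 58%, not under 49%.
Exception (d) is satisfied on its face — discharge is routed to a licensed treatment works; a current Standing Notice is held. Considering the limiting provisions: (h) is triggered (a current Annual Notice is held), but yields to (i): (i) applies — a current General Notice is held. (j) would limit (i) — the brewery is within 200 m of a designated waterway — but (k) sets (j) aside: (k) operates — the reportable unit count is 39, meeting the 35 threshold. (l) is not engaged (the qualifying period is 115 days, not under 105 days), so (k) stands. So (d) applies.
Exception (e) is satisfied on its face — a current Provisional Clearance is held; a current General Permit is held. But: (m) operates against (e): aggregate throughput is 1,170 units, less than the 1,230 units limit. Exception (e) does not apply.

No — exception (d) applies; Lila's brewery is not required to register with the Waste Registry.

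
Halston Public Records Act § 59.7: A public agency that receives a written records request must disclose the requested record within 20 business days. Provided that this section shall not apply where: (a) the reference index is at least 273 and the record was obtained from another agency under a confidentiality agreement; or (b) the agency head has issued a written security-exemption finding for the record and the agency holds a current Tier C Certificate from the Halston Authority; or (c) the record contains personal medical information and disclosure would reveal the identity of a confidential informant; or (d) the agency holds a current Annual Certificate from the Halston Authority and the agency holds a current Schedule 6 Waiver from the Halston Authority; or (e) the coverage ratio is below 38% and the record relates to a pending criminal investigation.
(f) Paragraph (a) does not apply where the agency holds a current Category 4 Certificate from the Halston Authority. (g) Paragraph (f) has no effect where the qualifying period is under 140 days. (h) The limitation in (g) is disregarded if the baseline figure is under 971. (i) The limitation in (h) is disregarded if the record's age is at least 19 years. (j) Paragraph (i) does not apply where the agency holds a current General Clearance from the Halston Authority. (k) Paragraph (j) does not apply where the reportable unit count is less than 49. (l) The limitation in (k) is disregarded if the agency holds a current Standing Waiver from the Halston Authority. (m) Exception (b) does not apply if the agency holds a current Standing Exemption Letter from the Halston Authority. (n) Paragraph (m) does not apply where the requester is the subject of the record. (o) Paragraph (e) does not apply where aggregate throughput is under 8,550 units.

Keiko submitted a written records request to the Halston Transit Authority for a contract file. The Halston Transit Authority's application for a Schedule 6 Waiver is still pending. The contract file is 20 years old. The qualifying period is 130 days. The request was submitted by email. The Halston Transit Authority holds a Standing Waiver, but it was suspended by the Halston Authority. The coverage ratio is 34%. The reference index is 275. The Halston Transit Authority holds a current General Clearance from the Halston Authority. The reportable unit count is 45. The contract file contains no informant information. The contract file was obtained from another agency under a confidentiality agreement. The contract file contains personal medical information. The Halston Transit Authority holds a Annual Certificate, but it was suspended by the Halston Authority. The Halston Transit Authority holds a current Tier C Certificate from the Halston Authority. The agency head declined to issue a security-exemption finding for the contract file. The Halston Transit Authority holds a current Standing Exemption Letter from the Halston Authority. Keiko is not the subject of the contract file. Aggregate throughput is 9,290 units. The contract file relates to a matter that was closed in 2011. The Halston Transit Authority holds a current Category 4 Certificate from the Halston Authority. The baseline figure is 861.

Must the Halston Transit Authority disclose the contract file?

Exception (a) is satisfied on its face — the reference index is 275, meeting the 273 threshold; the contract file was obtained under a confidentiality agreement. Applying paragraphs (f)–(l): (f) is engaged (a current Category 4 Certificate is held), but is itself disapplied by (g): (g) operates against (f): the qualifying period is 130 days, under the 140 days limit. (h) would limit (g) — the baseline figure is 861, under the 971 limit — but (i) sets (h) aside: (i) operates against (h): the record's age is 20 years, meeting the 19 years threshold. (j) would limit (i) — a current General Clearance is held — but (k) sets (j) aside: (k) is triggered — the reportable unit count is 45, less than the 49 limit. (l) is not engaged (the Standing Waiver is not current), so (k) stands. (a) remains available.
Exception (b) does not apply: the agency head declined to issue a security-exemption finding.
Exception (c) does not apply: the contract file contains no informant information.
Exception (d) requires that the agency holds a current Annual Certificate from the Halston Authority; but no current Annual Certificate is held, so (d) is unavailable.
Exception (e) requires that the record relates to a pending criminal investigation; but the contract file relates to a closed matter, so (e) is unavailable.

No — exception (a) applies; the Halston Transit Authority is not required to disclose the contract file.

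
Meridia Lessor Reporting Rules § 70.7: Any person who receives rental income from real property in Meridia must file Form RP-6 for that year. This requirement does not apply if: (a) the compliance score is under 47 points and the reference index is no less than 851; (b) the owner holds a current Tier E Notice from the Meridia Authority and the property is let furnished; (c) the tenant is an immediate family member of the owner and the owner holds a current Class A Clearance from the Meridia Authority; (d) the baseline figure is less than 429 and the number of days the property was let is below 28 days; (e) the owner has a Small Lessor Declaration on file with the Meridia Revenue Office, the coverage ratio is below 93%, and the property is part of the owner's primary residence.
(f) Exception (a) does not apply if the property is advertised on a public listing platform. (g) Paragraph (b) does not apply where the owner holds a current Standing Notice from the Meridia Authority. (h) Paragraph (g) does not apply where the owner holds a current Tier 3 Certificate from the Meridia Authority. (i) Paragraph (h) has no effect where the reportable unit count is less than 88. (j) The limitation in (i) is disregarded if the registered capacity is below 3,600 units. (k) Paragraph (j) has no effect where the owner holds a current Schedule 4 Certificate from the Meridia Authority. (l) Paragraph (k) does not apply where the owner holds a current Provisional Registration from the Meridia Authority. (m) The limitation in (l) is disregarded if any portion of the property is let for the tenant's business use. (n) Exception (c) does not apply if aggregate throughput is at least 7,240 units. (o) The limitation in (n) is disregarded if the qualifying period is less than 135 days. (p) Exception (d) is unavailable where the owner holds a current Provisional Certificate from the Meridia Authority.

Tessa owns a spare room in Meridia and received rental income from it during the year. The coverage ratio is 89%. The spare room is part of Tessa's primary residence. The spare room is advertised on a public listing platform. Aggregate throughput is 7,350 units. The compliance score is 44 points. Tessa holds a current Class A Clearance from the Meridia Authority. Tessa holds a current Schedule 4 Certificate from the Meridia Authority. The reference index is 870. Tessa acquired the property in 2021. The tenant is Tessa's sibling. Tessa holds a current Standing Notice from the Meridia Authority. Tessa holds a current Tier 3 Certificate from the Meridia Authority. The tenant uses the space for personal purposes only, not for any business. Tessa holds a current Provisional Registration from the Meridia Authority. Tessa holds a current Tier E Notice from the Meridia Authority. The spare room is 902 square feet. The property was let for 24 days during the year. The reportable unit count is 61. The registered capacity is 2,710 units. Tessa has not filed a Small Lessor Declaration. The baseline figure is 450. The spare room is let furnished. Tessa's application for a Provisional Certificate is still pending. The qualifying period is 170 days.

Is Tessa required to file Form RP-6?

No — exception (b) applies; Tessa is not required to file Form RP-6.

Exception (a): the compliance score is 44 points, under the 47 points limit; the reference index is 870, meeting the 851 threshold — every condition holds. However, paragraph (f) must be considered: (f) applies — the property is publicly advertised. (a) is therefore removed.
Exception (b): a current Tier E Notice is held; the property is let furnished — every condition holds. Applying paragraphs (g)–(m): (g) applies (a current Standing Notice is held), but yields to (h): (h) is triggered — a current Tier 3 Certificate is held. (i) is engaged (the reportable unit count is 61, less than the 88 limit), but is overridden by (j): (j) applies — the registered capacity is 2,710 units, below the 3,600 units limit. (k) would limit (j) — a current Schedule 4 Certificate is held — but (l) sets (k) aside: (l) operates against (k): a current Provisional Registration is held. (m), which would lift (l), is not engaged — the space is used for personal purposes only. (b) remains available.
Exception (c): the tenant is an immediate family member; a current Class A Clearance is held — every condition holds. Turning to paragraphs (n)–(o): (n) operates — aggregate throughput is 7,350 units, meeting the 7,240 units threshold. (o) is inapplicable (the qualifying period is 170 days, not less than 135 days), so (n) stands. (c) is therefore removed.
Exception (d) fails — the baseline figure is 450, not less than 429.
Exception (e) requires that the owner has a Small Lessor Declaration on file with the Meridia Revenue Office; but no Small Lessor Declaration is on file, so (e) is unavailable.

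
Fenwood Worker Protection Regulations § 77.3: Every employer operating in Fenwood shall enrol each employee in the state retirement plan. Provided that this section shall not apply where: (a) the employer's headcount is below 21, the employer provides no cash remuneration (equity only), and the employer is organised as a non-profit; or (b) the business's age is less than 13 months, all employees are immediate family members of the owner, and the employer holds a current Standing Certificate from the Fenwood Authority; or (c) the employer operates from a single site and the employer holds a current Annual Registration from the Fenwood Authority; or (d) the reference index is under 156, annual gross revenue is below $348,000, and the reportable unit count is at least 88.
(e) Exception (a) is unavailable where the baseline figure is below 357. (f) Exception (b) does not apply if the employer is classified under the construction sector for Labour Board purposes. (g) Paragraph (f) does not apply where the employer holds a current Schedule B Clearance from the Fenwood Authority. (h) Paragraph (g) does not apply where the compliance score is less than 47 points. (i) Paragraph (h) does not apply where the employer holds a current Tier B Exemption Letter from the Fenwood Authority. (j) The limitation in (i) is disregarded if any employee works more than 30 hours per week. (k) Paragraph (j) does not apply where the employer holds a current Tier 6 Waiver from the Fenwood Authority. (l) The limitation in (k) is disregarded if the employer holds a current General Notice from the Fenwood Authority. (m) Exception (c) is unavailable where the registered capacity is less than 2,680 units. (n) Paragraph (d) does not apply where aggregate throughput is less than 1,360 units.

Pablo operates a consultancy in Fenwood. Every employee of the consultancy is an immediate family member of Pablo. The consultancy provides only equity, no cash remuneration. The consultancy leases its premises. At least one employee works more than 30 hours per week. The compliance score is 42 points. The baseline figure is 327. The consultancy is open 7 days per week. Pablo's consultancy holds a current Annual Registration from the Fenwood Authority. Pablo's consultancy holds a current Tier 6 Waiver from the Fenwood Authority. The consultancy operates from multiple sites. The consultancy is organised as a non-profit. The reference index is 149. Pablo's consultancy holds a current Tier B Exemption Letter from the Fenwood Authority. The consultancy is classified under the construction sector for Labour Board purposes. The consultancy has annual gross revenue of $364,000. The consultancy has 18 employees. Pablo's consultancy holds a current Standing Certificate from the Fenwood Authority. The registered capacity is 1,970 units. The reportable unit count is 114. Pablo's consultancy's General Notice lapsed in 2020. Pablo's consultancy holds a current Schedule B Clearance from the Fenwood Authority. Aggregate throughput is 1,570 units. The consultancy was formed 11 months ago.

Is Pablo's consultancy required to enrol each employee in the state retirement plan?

Exception (a) is satisfied on its face — the employer's headcount is 18, below the 21 limit; remuneration is equity-only; the employer is a non-profit. Turning to paragraph (e): (e) is triggered — the baseline figure is 327, below the 357 limit. (a) is therefore removed.
Exception (b) is satisfied on its face — the business's age is 11 months, less than the 13 months limit; every employee is an immediate family member; a current Standing Certificate is held. Considering the limiting provisions: (f) is engaged (the consultancy is classified under the construction sector), but is displaced by (g): (g) is triggered — a current Schedule B Clearance is held. (h) would limit (g) — the compliance score is 42 points, less than the 47 points limit — but (i) sets (h) aside: (i) operates — a current Tier B Exemption Letter is held. (j) would limit (i) — at least one employee exceeds 30 hours/week — but (k) sets (j) aside: (k) operates against (j): a current Tier 6 Waiver is held. (l) does not operate here (there is no General Notice in force), so (k) stands. So (b) applies.
Exception (c) fails — the employer operates from multiple sites.
Exception (d) fails — annual gross revenue is $364,000, not below $348,000.

No — exception (b) applies; Pablo's consultancy is not required to enrol each employee in the state retirement plan.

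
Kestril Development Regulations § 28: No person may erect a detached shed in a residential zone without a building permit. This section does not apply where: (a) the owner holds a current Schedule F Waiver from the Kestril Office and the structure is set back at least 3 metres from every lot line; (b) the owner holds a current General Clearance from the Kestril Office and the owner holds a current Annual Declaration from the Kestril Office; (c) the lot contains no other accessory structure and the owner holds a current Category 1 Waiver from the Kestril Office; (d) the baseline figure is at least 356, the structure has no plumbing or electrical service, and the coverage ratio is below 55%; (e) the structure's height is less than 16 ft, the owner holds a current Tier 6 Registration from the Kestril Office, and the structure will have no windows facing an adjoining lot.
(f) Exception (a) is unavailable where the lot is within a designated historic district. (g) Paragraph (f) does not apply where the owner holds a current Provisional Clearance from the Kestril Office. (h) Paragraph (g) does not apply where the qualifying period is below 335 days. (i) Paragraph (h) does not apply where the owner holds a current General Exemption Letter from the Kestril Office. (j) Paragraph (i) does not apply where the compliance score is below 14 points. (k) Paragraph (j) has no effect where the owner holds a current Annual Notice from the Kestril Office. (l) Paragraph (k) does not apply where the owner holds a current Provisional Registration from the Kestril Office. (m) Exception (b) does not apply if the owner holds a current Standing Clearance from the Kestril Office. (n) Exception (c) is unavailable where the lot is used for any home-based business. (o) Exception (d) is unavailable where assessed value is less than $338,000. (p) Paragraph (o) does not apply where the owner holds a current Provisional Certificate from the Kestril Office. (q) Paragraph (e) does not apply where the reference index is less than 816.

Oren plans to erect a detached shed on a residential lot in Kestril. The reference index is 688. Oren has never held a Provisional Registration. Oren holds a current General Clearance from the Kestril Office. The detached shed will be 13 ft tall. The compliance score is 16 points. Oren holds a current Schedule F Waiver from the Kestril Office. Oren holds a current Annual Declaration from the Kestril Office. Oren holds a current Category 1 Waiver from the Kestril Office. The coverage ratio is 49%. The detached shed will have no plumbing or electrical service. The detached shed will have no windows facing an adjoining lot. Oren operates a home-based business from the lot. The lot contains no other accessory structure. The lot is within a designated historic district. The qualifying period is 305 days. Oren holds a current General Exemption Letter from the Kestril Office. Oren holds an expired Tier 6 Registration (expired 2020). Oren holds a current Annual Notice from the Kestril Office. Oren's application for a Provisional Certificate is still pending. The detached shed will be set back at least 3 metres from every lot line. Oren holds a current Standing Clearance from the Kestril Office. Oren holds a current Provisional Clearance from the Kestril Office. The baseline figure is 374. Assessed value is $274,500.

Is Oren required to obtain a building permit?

All of (a)'s requirements are met (a current Schedule F Waiver is held; the setback is at least 3 m on every side). Considering the limiting provisions: (f) would limit (a) — the lot is in a historic district — but (g) sets (f) aside: (g) operates against (f): a current Provisional Clearance is held. (h) is engaged (the qualifying period is 305 days, below the 335 days limit), but is itself disapplied by (i): (i) operates against (h): a current General Exemption Letter is held. (j), which would lift (i), does not operate here — the compliance score is 16 points, not below 14 points. (a) remains available.
Exception (b): a current General Clearance is held; a current Annual Declaration is held — every condition holds. But applying paragraph (m): (m) operates against (b): a current Standing Clearance is held. Exception (b) does not apply.
All of (c)'s requirements are met (the lot has no other accessory structure; a current Category 1 Waiver is held). However, paragraph (n) must be considered: (n) operates against (c): a home-based business operates on the lot. So (c) is unavailable.
All of (d)'s requirements are met (the baseline figure is 374, meeting the 356 threshold; there is no plumbing or electrical service; the coverage ratio is 49%, below the 55% limit). However, paragraphs (o)–(p) must be considered: (o) operates against (d): assessed value is $274,500, less than the $338,000 limit. (p), which would lift (o), does not operate here — there is no Provisional Certificate in force. Exception (d) does not apply.
Exception (e) fails — no current Tier 6 Registration is held.

No — exception (a) applies; Oren does not need a building permit.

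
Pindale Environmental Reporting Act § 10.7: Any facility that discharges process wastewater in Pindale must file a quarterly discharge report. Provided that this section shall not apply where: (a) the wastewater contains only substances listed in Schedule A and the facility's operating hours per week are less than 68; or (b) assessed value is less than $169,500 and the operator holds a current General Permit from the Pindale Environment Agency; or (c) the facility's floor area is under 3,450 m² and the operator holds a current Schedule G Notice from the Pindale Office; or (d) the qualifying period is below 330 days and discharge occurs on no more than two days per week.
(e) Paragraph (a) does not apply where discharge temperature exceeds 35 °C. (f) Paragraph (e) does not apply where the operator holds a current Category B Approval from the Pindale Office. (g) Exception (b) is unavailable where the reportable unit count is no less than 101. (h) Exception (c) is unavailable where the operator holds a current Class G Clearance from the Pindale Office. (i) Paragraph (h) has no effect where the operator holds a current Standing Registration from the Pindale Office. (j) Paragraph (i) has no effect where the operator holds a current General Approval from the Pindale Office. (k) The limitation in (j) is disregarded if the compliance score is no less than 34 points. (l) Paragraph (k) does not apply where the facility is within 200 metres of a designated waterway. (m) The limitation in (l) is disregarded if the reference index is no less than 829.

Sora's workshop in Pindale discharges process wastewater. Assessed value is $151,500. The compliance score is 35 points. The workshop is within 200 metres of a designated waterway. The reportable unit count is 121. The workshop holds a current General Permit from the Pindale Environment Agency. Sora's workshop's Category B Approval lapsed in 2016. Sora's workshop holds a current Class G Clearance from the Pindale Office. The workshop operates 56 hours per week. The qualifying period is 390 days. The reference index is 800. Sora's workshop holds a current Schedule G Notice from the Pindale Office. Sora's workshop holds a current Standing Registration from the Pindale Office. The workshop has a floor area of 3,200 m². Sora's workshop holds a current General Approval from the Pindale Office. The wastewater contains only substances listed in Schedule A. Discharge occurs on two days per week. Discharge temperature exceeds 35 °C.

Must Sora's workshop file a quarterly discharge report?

Yes — Sora's workshop must file a quarterly discharge report.

Exception (a) is satisfied on its face — the wastewater is Schedule-A-only; the facility's operating hours per week are 56, less than the 68 limit. But: (e) is engaged — discharge temperature exceeds 35 °C. (f) is not triggered (there is no Category B Approval in force), so (e) stands. Exception (a) does not apply.
Exception (b)'s conditions are all satisfied: assessed value is $151,500, less than the $169,500 limit; a current General Permit is held. But applying paragraph (g): (g) operates against (b): the reportable unit count is 121, meeting the 101 threshold. So (b) is unavailable.
Exception (c)'s conditions are all satisfied: the facility's floor area is 3,200 m², under the 3,450 m² limit; a current Schedule G Notice is held. Turning to paragraphs (h)–(m): (h) operates — a current Class G Clearance is held. (i) would limit (h) — a current Standing Registration is held — but (j) sets (i) aside: (j) is triggered — a current General Approval is held. (k) is triggered (the compliance score is 35 points, meeting the 34 points threshold), but is itself disapplied by (l): (l) operates against (k): the workshop is within 200 m of a designated waterway. (m) is inapplicable (the reference index is 800, short of 829), so (l) stands. So (c) is unavailable.
Exception (d) requires that the qualifying period is below 330 days; but the qualifying period is 390 days, not below 330 days, so (d) is unavailable.
None of the exceptions is available; § 10.7 applies in full.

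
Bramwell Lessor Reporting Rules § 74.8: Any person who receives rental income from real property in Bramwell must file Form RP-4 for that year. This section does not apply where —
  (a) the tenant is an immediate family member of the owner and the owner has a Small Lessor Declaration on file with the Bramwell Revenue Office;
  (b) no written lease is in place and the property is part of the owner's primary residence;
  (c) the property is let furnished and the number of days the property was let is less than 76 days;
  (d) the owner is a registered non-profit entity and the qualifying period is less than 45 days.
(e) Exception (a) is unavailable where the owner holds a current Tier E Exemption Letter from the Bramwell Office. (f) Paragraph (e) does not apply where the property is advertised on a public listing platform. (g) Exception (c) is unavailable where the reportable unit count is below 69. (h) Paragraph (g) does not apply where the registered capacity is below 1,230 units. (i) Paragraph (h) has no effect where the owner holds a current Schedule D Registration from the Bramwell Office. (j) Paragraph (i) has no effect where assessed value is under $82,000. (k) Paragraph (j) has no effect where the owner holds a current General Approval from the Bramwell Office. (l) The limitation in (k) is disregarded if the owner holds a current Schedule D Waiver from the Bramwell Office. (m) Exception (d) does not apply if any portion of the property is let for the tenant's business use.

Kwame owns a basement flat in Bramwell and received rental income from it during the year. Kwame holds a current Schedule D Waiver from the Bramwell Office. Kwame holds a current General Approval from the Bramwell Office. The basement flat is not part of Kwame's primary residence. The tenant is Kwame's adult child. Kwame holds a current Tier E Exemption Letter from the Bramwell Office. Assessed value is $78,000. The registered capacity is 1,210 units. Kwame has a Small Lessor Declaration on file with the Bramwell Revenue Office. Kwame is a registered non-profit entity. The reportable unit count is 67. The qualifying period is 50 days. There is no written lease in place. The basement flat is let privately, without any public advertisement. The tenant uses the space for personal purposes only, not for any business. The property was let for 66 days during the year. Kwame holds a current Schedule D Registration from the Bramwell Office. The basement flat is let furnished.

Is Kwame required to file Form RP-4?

No — exception (c) applies; Kwame is not required to file Form RP-4.

All of (a)'s requirements are met (the tenant is an immediate family member; a Small Lessor Declaration is on file). But applying paragraphs (e)–(f): (e) operates — a current Tier E Exemption Letter is held. (f) is not engaged (the property is let privately without advertisement), so (e) stands. Exception (a) does not apply.
Exception (b) requires that the property is part of the owner's primary residence; but the basement flat is not part of the primary residence, so (b) is unavailable.
Exception (c) is satisfied on its face — the property is let furnished; the number of days the property was let is 66 days, less than the 76 days limit. Applying paragraphs (g)–(l): (g) would limit (c) — the reportable unit count is 67, below the 69 limit — but (h) sets (g) aside: (h) operates against (g): the registered capacity is 1,210 units, below the 1,230 units limit. (i) operates (a current Schedule D Registration is held), but is displaced by (j): (j) operates against (i): assessed value is $78,000, under the $82,000 limit. (k) is engaged (a current General Approval is held), but is set aside by (l): (l) applies — a current Schedule D Waiver is held. (c) remains available.
Exception (d) does not apply: the qualifying period is 50 days, not less than 45 days.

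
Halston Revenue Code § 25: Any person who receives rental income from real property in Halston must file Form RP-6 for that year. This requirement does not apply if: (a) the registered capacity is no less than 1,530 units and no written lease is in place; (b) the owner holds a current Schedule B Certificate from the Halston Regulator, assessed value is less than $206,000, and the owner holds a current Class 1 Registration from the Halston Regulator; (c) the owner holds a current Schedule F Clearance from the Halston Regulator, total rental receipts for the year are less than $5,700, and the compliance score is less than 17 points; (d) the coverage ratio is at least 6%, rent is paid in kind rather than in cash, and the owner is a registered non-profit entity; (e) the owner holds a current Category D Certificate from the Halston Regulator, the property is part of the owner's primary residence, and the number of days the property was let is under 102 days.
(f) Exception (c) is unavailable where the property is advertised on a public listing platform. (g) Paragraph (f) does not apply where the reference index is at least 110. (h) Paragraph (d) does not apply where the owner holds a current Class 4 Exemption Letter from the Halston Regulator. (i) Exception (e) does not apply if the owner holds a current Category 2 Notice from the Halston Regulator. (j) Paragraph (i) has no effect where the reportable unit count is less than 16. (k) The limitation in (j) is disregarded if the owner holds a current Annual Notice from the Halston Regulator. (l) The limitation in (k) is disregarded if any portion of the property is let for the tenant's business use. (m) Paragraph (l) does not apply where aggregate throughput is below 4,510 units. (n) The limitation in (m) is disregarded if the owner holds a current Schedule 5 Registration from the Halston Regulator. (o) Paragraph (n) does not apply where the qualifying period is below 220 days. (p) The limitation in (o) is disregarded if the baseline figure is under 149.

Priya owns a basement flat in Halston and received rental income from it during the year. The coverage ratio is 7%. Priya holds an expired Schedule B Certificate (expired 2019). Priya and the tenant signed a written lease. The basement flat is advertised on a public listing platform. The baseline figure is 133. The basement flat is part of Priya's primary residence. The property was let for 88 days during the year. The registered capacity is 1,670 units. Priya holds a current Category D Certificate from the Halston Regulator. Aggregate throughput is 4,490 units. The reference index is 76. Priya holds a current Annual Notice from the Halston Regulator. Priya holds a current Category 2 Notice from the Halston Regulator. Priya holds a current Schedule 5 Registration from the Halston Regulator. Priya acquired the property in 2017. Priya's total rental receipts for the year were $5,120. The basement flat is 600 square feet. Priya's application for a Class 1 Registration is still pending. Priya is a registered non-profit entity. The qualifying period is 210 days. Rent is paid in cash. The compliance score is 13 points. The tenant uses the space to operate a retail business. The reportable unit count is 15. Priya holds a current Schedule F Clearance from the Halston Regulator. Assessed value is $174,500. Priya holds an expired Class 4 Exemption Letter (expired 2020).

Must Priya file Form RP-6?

No — exception (e) applies; Priya is not required to file Form RP-6.

Exception (a) fails — a written lease is in place.
Exception (b) fails — no current Schedule B Certificate is held.
All of (c)'s requirements are met (a current Schedule F Clearance is held; total rental receipts for the year are $5,120, less than the $5,700 limit; the compliance score is 13 points, less than the 17 points limit). However, paragraphs (f)–(g) must be considered: (f) operates against (c): the property is publicly advertised. (g), which would lift (f), is not triggered — the reference index is 76, short of 110. Exception (c) does not apply.
Exception (d) requires that rent is paid in kind rather than in cash; but rent is paid in cash, so (d) is unavailable.
Exception (e)'s conditions are all satisfied: a current Category D Certificate is held; the basement flat is part of the primary residence; the number of days the property was let is 88 days, under the 102 days limit. Under paragraphs (i)–(p): (i) operates (a current Category 2 Notice is held), but is set aside by (j): (j) applies — the reportable unit count is 15, less than the 16 limit. (k) is triggered (a current Annual Notice is held), but yields to (l): (l) operates — the space is let for business use. (m) would limit (l) — aggregate throughput is 4,490 units, below the 4,510 units limit — but (n) sets (m) aside: (n) operates against (m): a current Schedule 5 Registration is held. (o) would limit (n) — the qualifying period is 210 days, below the 220 days limit — but (p) sets (o) aside: (p) operates against (o): the baseline figure is 133, under the 149 limit. (e) remains available.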